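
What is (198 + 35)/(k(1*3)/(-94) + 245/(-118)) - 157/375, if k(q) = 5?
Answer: -48643592/442875 ≈ -109.84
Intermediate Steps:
(198 + 35)/(k(1*3)/(-94) + 245/(-118)) - 157/375 = (198 + 35)/(5/(-94) + 245/(-118)) - 157/375 = 233/(5*(-1/94) + 245*(-1/118)) - 157*1/375 = 233/(-5/94 - 245/118) - 157/375 = 233/(-5905/2773) - 157/375 = 233*(-2773/5905) - 157/375 = -646109/5905 - 157/375 = -48643592/442875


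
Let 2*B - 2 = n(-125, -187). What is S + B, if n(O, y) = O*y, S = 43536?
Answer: 110449/2 ≈ 55225.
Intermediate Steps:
B = 23377/2 (B = 1 + (-125*(-187))/2 = 1 + (½)*23375 = 1 + 23375/2 = 23377/2 ≈ 11689.)
S + B = 43536 + 23377/2 = 110449/2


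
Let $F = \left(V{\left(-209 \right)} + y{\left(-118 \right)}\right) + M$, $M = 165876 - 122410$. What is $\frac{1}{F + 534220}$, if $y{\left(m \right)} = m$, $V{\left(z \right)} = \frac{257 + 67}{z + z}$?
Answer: $\frac{209}{120711550} \approx 1.7314 \cdot 10^{-6}$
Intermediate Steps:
$V{\left(z \right)} = \frac{162}{z}$ ($V{\left(z \right)} = \frac{324}{2 z} = 324 \frac{1}{2 z} = \frac{162}{z}$)
$M = 43466$ ($M = 165876 - 122410 = 43466$)
$F = \frac{9059570}{209}$ ($F = \left(\frac{162}{-209} - 118\right) + 43466 = \left(162 \left(- \frac{1}{209}\right) - 118\right) + 43466 = \left(- \frac{162}{209} - 118\right) + 43466 = - \frac{24824}{209} + 43466 = \frac{9059570}{209} \approx 43347.0$)
$\frac{1}{F + 534220} = \frac{1}{\frac{9059570}{209} + 534220} = \frac{1}{\frac{120711550}{209}} = \frac{209}{120711550}$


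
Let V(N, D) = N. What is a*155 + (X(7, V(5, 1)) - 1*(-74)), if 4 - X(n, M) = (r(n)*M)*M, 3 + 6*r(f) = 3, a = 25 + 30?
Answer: 8603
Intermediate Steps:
a = 55
r(f) = 0 (r(f) = -½ + (⅙)*3 = -½ + ½ = 0)
X(n, M) = 4 (X(n, M) = 4 - 0*M*M = 4 - 0*M = 4 - 1*0 = 4 + 0 = 4)
a*155 + (X(7, V(5, 1)) - 1*(-74)) = 55*155 + (4 - 1*(-74)) = 8525 + (4 + 74) = 8525 + 78 = 8603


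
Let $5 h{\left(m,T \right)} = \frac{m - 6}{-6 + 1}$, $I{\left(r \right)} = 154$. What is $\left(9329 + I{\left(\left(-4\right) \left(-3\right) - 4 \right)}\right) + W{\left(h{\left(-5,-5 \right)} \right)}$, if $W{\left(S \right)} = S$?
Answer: $\frac{237086}{25} \approx 9483.4$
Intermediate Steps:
$h{\left(m,T \right)} = \frac{6}{25} - \frac{m}{25}$ ($h{\left(m,T \right)} = \frac{\left(m - 6\right) \frac{1}{-6 + 1}}{5} = \frac{\left(-6 + m\right) \frac{1}{-5}}{5} = \frac{\left(-6 + m\right) \left(- \frac{1}{5}\right)}{5} = \frac{\frac{6}{5} - \frac{m}{5}}{5} = \frac{6}{25} - \frac{m}{25}$)
$\left(9329 + I{\left(\left(-4\right) \left(-3\right) - 4 \right)}\right) + W{\left(h{\left(-5,-5 \right)} \right)} = \left(9329 + 154\right) + \left(\frac{6}{25} - - \frac{1}{5}\right) = 9483 + \left(\frac{6}{25} + \frac{1}{5}\right) = 9483 + \frac{11}{25} = \frac{237086}{25}$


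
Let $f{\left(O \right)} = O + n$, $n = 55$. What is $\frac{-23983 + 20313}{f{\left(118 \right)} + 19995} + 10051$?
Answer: $\frac{101352449}{10084} \approx 10051.0$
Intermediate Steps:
$f{\left(O \right)} = 55 + O$ ($f{\left(O \right)} = O + 55 = 55 + O$)
$\frac{-23983 + 20313}{f{\left(118 \right)} + 19995} + 10051 = \frac{-23983 + 20313}{\left(55 + 118\right) + 19995} + 10051 = - \frac{3670}{173 + 19995} + 10051 = - \frac{3670}{20168} + 10051 = \left(-3670\right) \frac{1}{20168} + 10051 = - \frac{1835}{10084} + 10051 = \frac{101352449}{10084}$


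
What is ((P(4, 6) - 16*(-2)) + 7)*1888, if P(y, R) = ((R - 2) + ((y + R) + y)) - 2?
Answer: 103840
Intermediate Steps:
P(y, R) = -4 + 2*R + 2*y (P(y, R) = ((-2 + R) + ((R + y) + y)) - 2 = ((-2 + R) + (R + 2*y)) - 2 = (-2 + 2*R + 2*y) - 2 = -4 + 2*R + 2*y)
((P(4, 6) - 16*(-2)) + 7)*1888 = (((-4 + 2*6 + 2*4) - 16*(-2)) + 7)*1888 = (((-4 + 12 + 8) - 4*(-8)) + 7)*1888 = ((16 + 32) + 7)*1888 = (48 + 7)*1888 = 55*1888 = 103840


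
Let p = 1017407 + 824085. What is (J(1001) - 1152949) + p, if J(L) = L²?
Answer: 1690544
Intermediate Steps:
p = 1841492
(J(1001) - 1152949) + p = (1001² - 1152949) + 1841492 = (1002001 - 1152949) + 1841492 = -150948 + 1841492 = 1690544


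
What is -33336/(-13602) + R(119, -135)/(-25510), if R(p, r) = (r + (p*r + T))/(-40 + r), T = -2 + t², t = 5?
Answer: 3538099963/1445779250 ≈ 2.4472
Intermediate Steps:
T = 23 (T = -2 + 5² = -2 + 25 = 23)
R(p, r) = (23 + r + p*r)/(-40 + r) (R(p, r) = (r + (p*r + 23))/(-40 + r) = (r + (23 + p*r))/(-40 + r) = (23 + r + p*r)/(-40 + r))
-33336/(-13602) + R(119, -135)/(-25510) = -33336/(-13602) + ((23 - 135 + 119*(-135))/(-40 - 135))/(-25510) = -33336*(-1/13602) + ((23 - 135 - 16065)/(-175))*(-1/25510) = 5556/2267 - 1/175*(-16177)*(-1/25510) = 5556/2267 + (2311/25)*(-1/25510) = 5556/2267 - 2311/637750 = 3538099963/1445779250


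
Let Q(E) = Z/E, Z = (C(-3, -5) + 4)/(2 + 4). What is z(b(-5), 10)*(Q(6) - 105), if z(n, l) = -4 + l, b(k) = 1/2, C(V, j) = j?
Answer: -3781/6 ≈ -630.17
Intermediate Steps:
b(k) = ½
Z = -⅙ (Z = (-5 + 4)/(2 + 4) = -1/6 = -1*⅙ = -⅙ ≈ -0.16667)
Q(E) = -1/(6*E)
z(b(-5), 10)*(Q(6) - 105) = (-4 + 10)*(-⅙/6 - 105) = 6*(-⅙*⅙ - 105) = 6*(-1/36 - 105) = 6*(-3781/36) = -3781/6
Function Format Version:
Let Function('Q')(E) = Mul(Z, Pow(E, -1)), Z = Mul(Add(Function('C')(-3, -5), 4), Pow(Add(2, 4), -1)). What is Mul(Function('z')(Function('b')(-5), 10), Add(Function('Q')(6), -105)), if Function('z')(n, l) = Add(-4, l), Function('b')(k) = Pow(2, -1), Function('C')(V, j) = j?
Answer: Rational(-3781, 6) ≈ -630.17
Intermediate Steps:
Function('b')(k) = Rational(1, 2)
Z = Rational(-1, 6) (Z = Mul(Add(-5, 4), Pow(Add(2, 4), -1)) = Mul(-1, Pow(6, -1)) = Mul(-1, Rational(1, 6)) = Rational(-1, 6) ≈ -0.16667)
Function('Q')(E) = Mul(Rational(-1, 6), Pow(E, -1))
Mul(Function('z')(Function('b')(-5), 10), Add(Function('Q')(6), -105)) = Mul(Add(-4, 10), Add(Mul(Rational(-1, 6), Pow(6, -1)), -105)) = Mul(6, Add(Mul(Rational(-1, 6), Rational(1, 6)), -105)) = Mul(6, Add(Rational(-1, 36), -105)) = Mul(6, Rational(-3781, 36)) = Rational(-3781, 6)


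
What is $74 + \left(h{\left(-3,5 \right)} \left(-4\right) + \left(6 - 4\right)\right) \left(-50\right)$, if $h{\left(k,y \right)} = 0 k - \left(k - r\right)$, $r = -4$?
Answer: $-226$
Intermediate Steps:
$h{\left(k,y \right)} = -4 - k$ ($h{\left(k,y \right)} = 0 k - \left(4 + k\right) = 0 - \left(4 + k\right) = -4 - k$)
$74 + \left(h{\left(-3,5 \right)} \left(-4\right) + \left(6 - 4\right)\right) \left(-50\right) = 74 + \left(\left(-4 - -3\right) \left(-4\right) + \left(6 - 4\right)\right) \left(-50\right) = 74 + \left(\left(-4 + 3\right) \left(-4\right) + \left(6 - 4\right)\right) \left(-50\right) = 74 + \left(\left(-1\right) \left(-4\right) + 2\right) \left(-50\right) = 74 + \left(4 + 2\right) \left(-50\right) = 74 + 6 \left(-50\right) = 74 - 300 = -226$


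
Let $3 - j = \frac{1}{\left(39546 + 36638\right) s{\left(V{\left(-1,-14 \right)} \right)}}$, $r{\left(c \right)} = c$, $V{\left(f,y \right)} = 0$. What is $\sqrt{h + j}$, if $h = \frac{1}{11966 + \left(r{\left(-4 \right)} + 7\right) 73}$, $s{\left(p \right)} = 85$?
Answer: $\frac{3 \sqrt{20754250985990742530}}{7890567340} \approx 1.7321$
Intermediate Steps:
$j = \frac{19426919}{6475640}$ ($j = 3 - \frac{1}{\left(39546 + 36638\right) 85} = 3 - \frac{1}{76184} \cdot \frac{1}{85} = 3 - \frac{1}{6475640} = \frac{19426919}{6475640} \approx 3.0$)
$h = \frac{1}{12185}$ ($h = \frac{1}{11966 + \left(-4 + 7\right) 73} = \frac{1}{11966 + 3 \cdot 73} = \frac{1}{11966 + 219} = \frac{1}{12185} \approx 8.2068 \cdot 10^{-5}$)
$\sqrt{h + j} = \sqrt{\frac{1}{12185} + \frac{19426919}{6475640}} = \sqrt{\frac{47344696731}{15781134680}} = \frac{3 \sqrt{20754250985990742530}}{7890567340}$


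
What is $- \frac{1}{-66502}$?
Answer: $\frac{1}{66502} \approx 1.5037 \cdot 10^{-5}$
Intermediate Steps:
$- \frac{1}{-66502} = \left(-1\right) \left(- \frac{1}{66502}\right) = \frac{1}{66502}$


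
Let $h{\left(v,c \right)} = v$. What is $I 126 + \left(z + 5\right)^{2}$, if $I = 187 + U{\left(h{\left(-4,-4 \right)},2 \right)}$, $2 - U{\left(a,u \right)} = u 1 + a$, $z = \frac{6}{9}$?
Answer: $\frac{216883}{9} \approx 24098.0$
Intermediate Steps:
$z = \frac{2}{3}$ ($z = 6 \cdot \frac{1}{9} = \frac{2}{3} \approx 0.66667$)
$U{\left(a,u \right)} = 2 - a - u$ ($U{\left(a,u \right)} = 2 - \left(u 1 + a\right) = 2 - \left(u + a\right) = 2 - \left(a + u\right) = 2 - a - u$)
$I = 191$ ($I = 187 - -4 = 187 + \left(2 + 4 - 2\right) = 187 + 4 = 191$)
$I 126 + \left(z + 5\right)^{2} = 191 \cdot 126 + \left(\frac{2}{3} + 5\right)^{2} = 24066 + \left(\frac{17}{3}\right)^{2} = 24066 + \frac{289}{9} = \frac{216883}{9}$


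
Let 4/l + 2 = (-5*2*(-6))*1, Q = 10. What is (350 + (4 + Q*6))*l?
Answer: 828/29 ≈ 28.552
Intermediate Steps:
l = 2/29 (l = 4/(-2 + (-5*2*(-6))*1) = 4/(-2 - 10*(-6)*1) = 4/(-2 + 60*1) = 4/(-2 + 60) = 4/58 = 4*(1/58) = 2/29 ≈ 0.068966)
(350 + (4 + Q*6))*l = (350 + (4 + 10*6))*(2/29) = (350 + (4 + 60))*(2/29) = (350 + 64)*(2/29) = 414*(2/29) = 828/29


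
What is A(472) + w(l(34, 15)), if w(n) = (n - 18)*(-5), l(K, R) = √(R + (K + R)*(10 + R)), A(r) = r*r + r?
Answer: 223346 - 10*√310 ≈ 2.2317e+5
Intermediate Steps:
A(r) = r + r² (A(r) = r² + r = r + r²)
l(K, R) = √(R + (10 + R)*(K + R))
w(n) = 90 - 5*n (w(n) = (-18 + n)*(-5) = 90 - 5*n)
A(472) + w(l(34, 15)) = 472*(1 + 472) + (90 - 5*√(15² + 10*34 + 11*15 + 34*15)) = 472*473 + (90 - 5*√(225 + 340 + 165 + 510)) = 223256 + (90 - 10*√310) = 223346 - 10*√310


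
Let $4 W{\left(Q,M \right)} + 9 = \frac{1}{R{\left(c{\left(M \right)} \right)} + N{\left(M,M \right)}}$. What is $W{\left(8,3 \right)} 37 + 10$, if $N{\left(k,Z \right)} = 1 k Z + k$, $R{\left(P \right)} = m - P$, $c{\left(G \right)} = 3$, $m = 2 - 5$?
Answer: $- \frac{1721}{24} \approx -71.708$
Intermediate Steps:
$m = -3$ ($m = 2 - 5 = -3$)
$R{\left(P \right)} = -3 - P$
$N{\left(k,Z \right)} = k + Z k$ ($N{\left(k,Z \right)} = k Z + k = Z k + k = k + Z k$)
$W{\left(Q,M \right)} = - \frac{9}{4} + \frac{1}{4 \left(-6 + M \left(1 + M\right)\right)}$ ($W{\left(Q,M \right)} = - \frac{9}{4} + \frac{1}{4 \left(\left(-3 - 3\right) + M \left(1 + M\right)\right)} = - \frac{9}{4} + \frac{1}{4 \left(-6 + M \left(1 + M\right)\right)}$)
$W{\left(8,3 \right)} 37 + 10 = \frac{55 - 27 \left(1 + 3\right)}{4 \left(-6 + 3 \left(1 + 3\right)\right)} 37 + 10 = \frac{55 - 27 \cdot 4}{4 \left(-6 + 3 \cdot 4\right)} 37 + 10 = \frac{55 - 108}{4 \left(-6 + 12\right)} 37 + 10 = \frac{1}{4} \cdot \frac{1}{6} \left(-53\right) 37 + 10 = \left(- \frac{53}{24}\right) 37 + 10 = - \frac{1961}{24} + 10 = - \frac{1721}{24}$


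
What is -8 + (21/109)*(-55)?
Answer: -2027/109 ≈ -18.596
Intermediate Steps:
-8 + (21/109)*(-55) = -8 - 1155/109 = -2027/109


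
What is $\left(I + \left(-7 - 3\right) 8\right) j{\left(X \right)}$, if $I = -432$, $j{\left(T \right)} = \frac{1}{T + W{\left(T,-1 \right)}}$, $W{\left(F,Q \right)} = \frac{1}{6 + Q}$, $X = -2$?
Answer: $\frac{2560}{9} \approx 284.44$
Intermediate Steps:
$j{\left(T \right)} = \frac{1}{\frac{1}{5} + T}$ ($j{\left(T \right)} = \frac{1}{T + \frac{1}{6 - 1}} = \frac{1}{T + \frac{1}{5}} = \frac{1}{\frac{1}{5} + T}$)
$\left(I + \left(-7 - 3\right) 8\right) j{\left(X \right)} = \left(-432 + \left(-7 - 3\right) 8\right) \frac{5}{1 + 5 \left(-2\right)} = \left(-432 - 80\right) \frac{5}{1 - 10} = \left(-432 - 80\right) \frac{5}{-9} = - 512 \cdot 5 \left(- \frac{1}{9}\right) = \left(-512\right) \left(- \frac{5}{9}\right) = \frac{2560}{9}$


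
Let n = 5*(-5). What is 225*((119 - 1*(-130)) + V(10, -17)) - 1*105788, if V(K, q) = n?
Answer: -55388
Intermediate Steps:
n = -25
V(K, q) = -25
225*((119 - 1*(-130)) + V(10, -17)) - 1*105788 = 225*((119 - 1*(-130)) - 25) - 1*105788 = 225*((119 + 130) - 25) - 105788 = 225*(249 - 25) - 105788 = 225*224 - 105788 = 50400 - 105788 = -55388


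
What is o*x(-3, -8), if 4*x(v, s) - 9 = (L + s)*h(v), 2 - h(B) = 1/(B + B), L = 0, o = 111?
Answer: -925/4 ≈ -231.25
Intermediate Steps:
h(B) = 2 - 1/(2*B) (h(B) = 2 - 1/(B + B) = 2 - 1/(2*B))
x(v, s) = 9/4 + s*(2 - 1/(2*v))/4 (x(v, s) = 9/4 + ((0 + s)*(2 - 1/(2*v)))/4 = 9/4 + (s*(2 - 1/(2*v)))/4 = 9/4 + s*(2 - 1/(2*v))/4)
o*x(-3, -8) = 111*(9/4 + (½)*(-8) - ⅛*(-8)/(-3)) = 111*(9/4 - 4 - ⅛*(-8)*(-⅓)) = 111*(9/4 - 4 - ⅓) = 111*(-25/12) = -925/4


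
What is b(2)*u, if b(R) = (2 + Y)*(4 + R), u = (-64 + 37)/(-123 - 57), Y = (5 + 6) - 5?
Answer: 36/5 ≈ 7.2000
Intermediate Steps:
Y = 6 (Y = 11 - 5 = 6)
u = 3/20 (u = -27/(-180) = -27*(-1/180) = 3/20 ≈ 0.15000)
b(R) = 32 + 8*R (b(R) = (2 + 6)*(4 + R) = 8*(4 + R) = 32 + 8*R)
b(2)*u = (32 + 8*2)*(3/20) = (32 + 16)*(3/20) = 48*(3/20) = 36/5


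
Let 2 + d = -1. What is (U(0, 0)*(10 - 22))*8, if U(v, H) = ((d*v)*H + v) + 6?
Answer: -576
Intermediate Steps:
d = -3 (d = -2 - 1 = -3)
U(v, H) = 6 + v - 3*H*v (U(v, H) = ((-3*v)*H + v) + 6 = (-3*H*v + v) + 6 = (v - 3*H*v) + 6 = 6 + v - 3*H*v)
(U(0, 0)*(10 - 22))*8 = ((6 + 0 - 3*0*0)*(10 - 22))*8 = ((6 + 0 + 0)*(-12))*8 = (6*(-12))*8 = -72*8 = -576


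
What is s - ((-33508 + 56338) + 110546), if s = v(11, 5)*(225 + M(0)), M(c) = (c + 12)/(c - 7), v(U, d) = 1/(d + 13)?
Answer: -5601271/42 ≈ -1.3336e+5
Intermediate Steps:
v(U, d) = 1/(13 + d)
M(c) = (12 + c)/(-7 + c)
s = 521/42 (s = (225 + (12 + 0)/(-7 + 0))/(13 + 5) = (225 + 12/(-7))/18 = (225 - ⅐*12)/18 = (225 - 12/7)/18 = (1/18)*(1563/7) = 521/42 ≈ 12.405)
s - ((-33508 + 56338) + 110546) = 521/42 - ((-33508 + 56338) + 110546) = 521/42 - (22830 + 110546) = 521/42 - 1*133376 = 521/42 - 133376 = -5601271/42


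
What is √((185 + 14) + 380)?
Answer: √579 ≈ 24.062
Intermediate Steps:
√((185 + 14) + 380) = √(199 + 380) = √579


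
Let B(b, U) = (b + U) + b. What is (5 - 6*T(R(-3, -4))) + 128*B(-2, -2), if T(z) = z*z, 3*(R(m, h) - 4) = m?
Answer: -817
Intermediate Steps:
B(b, U) = U + 2*b (B(b, U) = (U + b) + b = U + 2*b)
R(m, h) = 4 + m/3
T(z) = z**2
(5 - 6*T(R(-3, -4))) + 128*B(-2, -2) = (5 - 6*(4 + (1/3)*(-3))**2) + 128*(-2 + 2*(-2)) = (5 - 6*(4 - 1)**2) + 128*(-2 - 4) = (5 - 6*3**2) + 128*(-6) = (5 - 6*9) - 768 = (5 - 54) - 768 = -49 - 768 = -817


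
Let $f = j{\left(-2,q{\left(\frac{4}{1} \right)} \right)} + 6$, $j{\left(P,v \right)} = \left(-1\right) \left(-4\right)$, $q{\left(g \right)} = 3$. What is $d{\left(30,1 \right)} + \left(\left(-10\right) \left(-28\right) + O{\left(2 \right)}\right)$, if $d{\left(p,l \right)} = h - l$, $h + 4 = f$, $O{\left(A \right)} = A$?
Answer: $287$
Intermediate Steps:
$j{\left(P,v \right)} = 4$
$f = 10$ ($f = 4 + 6 = 10$)
$h = 6$ ($h = -4 + 10 = 6$)
$d{\left(p,l \right)} = 6 - l$
$d{\left(30,1 \right)} + \left(\left(-10\right) \left(-28\right) + O{\left(2 \right)}\right) = \left(6 - 1\right) + \left(\left(-10\right) \left(-28\right) + 2\right) = \left(6 - 1\right) + \left(280 + 2\right) = 5 + 282 = 287$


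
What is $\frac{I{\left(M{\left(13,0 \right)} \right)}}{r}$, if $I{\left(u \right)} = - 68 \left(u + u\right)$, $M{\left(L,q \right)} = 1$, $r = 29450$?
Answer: $- \frac{68}{14725} \approx -0.004618$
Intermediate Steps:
$I{\left(u \right)} = - 136 u$ ($I{\left(u \right)} = - 68 \cdot 2 u = - 136 u$)
$\frac{I{\left(M{\left(13,0 \right)} \right)}}{r} = \frac{\left(-136\right) 1}{29450} = \left(-136\right) \frac{1}{29450} = - \frac{68}{14725}$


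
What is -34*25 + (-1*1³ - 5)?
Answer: -856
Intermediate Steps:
-34*25 + (-1*1³ - 5) = -850 + (-1*1 - 5) = -850 + (-1 - 5) = -850 - 6 = -856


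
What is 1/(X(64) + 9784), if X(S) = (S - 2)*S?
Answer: 1/13752 ≈ 7.2717e-5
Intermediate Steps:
X(S) = S*(-2 + S) (X(S) = (-2 + S)*S = S*(-2 + S))
1/(X(64) + 9784) = 1/(64*(-2 + 64) + 9784) = 1/(64*62 + 9784) = 1/(3968 + 9784) = 1/13752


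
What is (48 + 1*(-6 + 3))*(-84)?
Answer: -3780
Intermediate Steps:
(48 + 1*(-6 + 3))*(-84) = (48 + 1*(-3))*(-84) = (48 - 3)*(-84) = 45*(-84) = -3780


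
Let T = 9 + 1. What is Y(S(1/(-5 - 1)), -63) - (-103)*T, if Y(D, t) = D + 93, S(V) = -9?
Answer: 1114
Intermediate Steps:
T = 10
Y(D, t) = 93 + D
Y(S(1/(-5 - 1)), -63) - (-103)*T = (93 - 9) - (-103)*10 = 84 - 1*(-1030) = 84 + 1030 = 1114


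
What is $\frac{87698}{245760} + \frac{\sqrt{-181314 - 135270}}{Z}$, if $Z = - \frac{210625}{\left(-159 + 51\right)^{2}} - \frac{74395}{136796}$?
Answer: $\frac{43849}{122880} - \frac{2393382816 i \sqrt{8794}}{7420100195} \approx 0.35684 - 30.248 i$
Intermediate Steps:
$Z = - \frac{7420100195}{398897136}$ ($Z = - \frac{210625}{\left(-108\right)^{2}} - \frac{74395}{136796} = - \frac{210625}{11664} - \frac{74395}{136796} = - \frac{7420100195}{398897136} \approx -18.602$)
$\frac{87698}{245760} + \frac{\sqrt{-181314 - 135270}}{Z} = \frac{87698}{245760} + \frac{\sqrt{-181314 - 135270}}{- \frac{7420100195}{398897136}} = 87698 \cdot \frac{1}{245760} + \sqrt{-316584} \left(- \frac{398897136}{7420100195}\right) = \frac{43849}{122880} + 6 i \sqrt{8794} \left(- \frac{398897136}{7420100195}\right) = \frac{43849}{122880} - \frac{2393382816 i \sqrt{8794}}{7420100195}$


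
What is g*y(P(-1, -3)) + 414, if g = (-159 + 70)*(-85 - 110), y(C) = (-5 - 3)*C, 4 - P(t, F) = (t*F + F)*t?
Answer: -554946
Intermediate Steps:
P(t, F) = 4 - t*(F + F*t) (P(t, F) = 4 - (t*F + F)*t = 4 - (F*t + F)*t = 4 - (F + F*t)*t = 4 - t*(F + F*t))
y(C) = -8*C
g = 17355 (g = -89*(-195) = 17355)
g*y(P(-1, -3)) + 414 = 17355*(-8*(4 - 1*(-3)*(-1) - 1*(-3)*(-1)**2)) + 414 = 17355*(-8*(4 - 3 - 1*(-3)*1)) + 414 = 17355*(-8*(4 - 3 + 3)) + 414 = 17355*(-8*4) + 414 = 17355*(-32) + 414 = -555360 + 414 = -554946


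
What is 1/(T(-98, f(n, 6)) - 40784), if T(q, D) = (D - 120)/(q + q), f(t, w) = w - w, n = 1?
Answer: -49/1998386 ≈ -2.4520e-5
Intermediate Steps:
f(t, w) = 0
T(q, D) = (-120 + D)/(2*q) (T(q, D) = (-120 + D)/((2*q)) = (-120 + D)*(1/(2*q)) = (-120 + D)/(2*q))
1/(T(-98, f(n, 6)) - 40784) = 1/((½)*(-120 + 0)/(-98) - 40784) = 1/((½)*(-1/98)*(-120) - 40784) = 1/(30/49 - 40784) = 1/(-1998386/49) = -49/1998386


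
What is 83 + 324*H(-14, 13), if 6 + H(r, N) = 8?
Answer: 731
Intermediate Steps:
H(r, N) = 2 (H(r, N) = -6 + 8 = 2)
83 + 324*H(-14, 13) = 83 + 324*2 = 83 + 648 = 731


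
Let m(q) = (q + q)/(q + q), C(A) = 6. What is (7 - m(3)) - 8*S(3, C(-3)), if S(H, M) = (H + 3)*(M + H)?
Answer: -426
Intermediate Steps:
m(q) = 1 (m(q) = (2*q)/((2*q)) = (2*q)*(1/(2*q)) = 1)
S(H, M) = (3 + H)*(H + M)
(7 - m(3)) - 8*S(3, C(-3)) = (7 - 1*1) - 8*(3² + 3*3 + 3*6 + 3*6) = (7 - 1) - 8*(9 + 9 + 18 + 18) = 6 - 8*54 = 6 - 432 = -426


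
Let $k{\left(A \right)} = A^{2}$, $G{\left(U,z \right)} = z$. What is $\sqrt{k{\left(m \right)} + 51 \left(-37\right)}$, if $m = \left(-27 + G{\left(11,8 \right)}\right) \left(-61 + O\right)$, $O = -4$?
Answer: $\sqrt{1523338} \approx 1234.2$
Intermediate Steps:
$m = 1235$ ($m = \left(-27 + 8\right) \left(-61 - 4\right) = \left(-19\right) \left(-65\right) = 1235$)
$\sqrt{k{\left(m \right)} + 51 \left(-37\right)} = \sqrt{1235^{2} + 51 \left(-37\right)} = \sqrt{1525225 - 1887} = \sqrt{1523338}$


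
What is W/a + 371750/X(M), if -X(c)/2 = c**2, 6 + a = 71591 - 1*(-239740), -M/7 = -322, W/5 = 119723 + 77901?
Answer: 141779769587/45191189820 ≈ 3.1373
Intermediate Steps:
W = 988120 (W = 5*(119723 + 77901) = 5*197624 = 988120)
M = 2254 (M = -7*(-322) = 2254)
a = 311325 (a = -6 + (71591 - 1*(-239740)) = -6 + (71591 + 239740) = -6 + 311331 = 311325)
X(c) = -2*c**2
W/a + 371750/X(M) = 988120/311325 + 371750/((-2*2254**2)) = 988120*(1/311325) + 371750/((-2*5080516)) = 28232/8895 + 371750/(-10161032) = 28232/8895 + 371750*(-1/10161032) = 28232/8895 - 185875/5080516 = 141779769587/45191189820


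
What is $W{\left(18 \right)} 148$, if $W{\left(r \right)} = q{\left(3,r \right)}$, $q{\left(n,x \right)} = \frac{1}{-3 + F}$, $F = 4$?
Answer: $148$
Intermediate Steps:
$q{\left(n,x \right)} = 1$ ($q{\left(n,x \right)} = \frac{1}{-3 + 4} = 1^{-1} = 1$)
$W{\left(r \right)} = 1$
$W{\left(18 \right)} 148 = 1 \cdot 148 = 148$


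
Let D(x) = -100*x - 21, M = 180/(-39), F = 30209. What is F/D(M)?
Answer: 392717/5727 ≈ 68.573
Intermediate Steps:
M = -60/13 (M = 180*(-1/39) = -60/13 ≈ -4.6154)
D(x) = -21 - 100*x
F/D(M) = 30209/(-21 - 100*(-60/13)) = 30209/(-21 + 6000/13) = 30209/(5727/13) = 30209*(13/5727) = 392717/5727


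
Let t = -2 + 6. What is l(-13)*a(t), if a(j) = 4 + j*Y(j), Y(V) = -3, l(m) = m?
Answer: 104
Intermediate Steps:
t = 4
a(j) = 4 - 3*j (a(j) = 4 + j*(-3) = 4 - 3*j)
l(-13)*a(t) = -13*(4 - 3*4) = -13*(4 - 12) = -13*(-8) = 104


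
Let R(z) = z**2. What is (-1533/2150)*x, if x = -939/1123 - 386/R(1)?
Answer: 665961261/2414450 ≈ 275.82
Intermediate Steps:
x = -434417/1123 (x = -939/1123 - 386/(1**2) = -939*1/1123 - 386/1 = -939/1123 - 386*1 = -939/1123 - 386 = -434417/1123 ≈ -386.84)
(-1533/2150)*x = -1533/2150*(-434417/1123) = 665961261/2414450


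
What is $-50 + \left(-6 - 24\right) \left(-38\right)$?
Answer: $1090$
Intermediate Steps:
$-50 + \left(-6 - 24\right) \left(-38\right) = -50 - -1140 = -50 + 1140 = 1090$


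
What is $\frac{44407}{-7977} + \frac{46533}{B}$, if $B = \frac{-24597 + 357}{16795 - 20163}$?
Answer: $\frac{52046003917}{8056770} \approx 6459.9$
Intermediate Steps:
$B = \frac{3030}{421}$ ($B = - \frac{24240}{-3368} = \left(-24240\right) \left(- \frac{1}{3368}\right) = \frac{3030}{421} \approx 7.1972$)
$\frac{44407}{-7977} + \frac{46533}{B} = \frac{44407}{-7977} + \frac{46533}{\frac{3030}{421}} = 44407 \left(- \frac{1}{7977}\right) + 46533 \cdot \frac{421}{3030} = - \frac{44407}{7977} + \frac{6530131}{1010} = \frac{52046003917}{8056770}$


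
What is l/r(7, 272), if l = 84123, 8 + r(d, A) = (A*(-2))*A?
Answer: -84123/147976 ≈ -0.56849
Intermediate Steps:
r(d, A) = -8 - 2*A² (r(d, A) = -8 + (A*(-2))*A = -8 + (-2*A)*A = -8 - 2*A²)
l/r(7, 272) = 84123/(-8 - 2*272²) = 84123/(-8 - 2*73984) = 84123/(-8 - 147968) = 84123/(-147976) = 84123*(-1/147976) = -84123/147976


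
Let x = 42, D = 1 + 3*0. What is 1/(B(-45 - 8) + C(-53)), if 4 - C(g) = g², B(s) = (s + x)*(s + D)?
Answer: -1/2233 ≈ -0.00044783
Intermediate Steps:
D = 1 (D = 1 + 0 = 1)
B(s) = (1 + s)*(42 + s) (B(s) = (s + 42)*(s + 1) = (42 + s)*(1 + s) = (1 + s)*(42 + s))
C(g) = 4 - g²
1/(B(-45 - 8) + C(-53)) = 1/((42 + (-45 - 8)² + 43*(-45 - 8)) + (4 - 1*(-53)²)) = 1/((42 + (-53)² + 43*(-53)) + (4 - 1*2809)) = 1/((42 + 2809 - 2279) + (4 - 2809)) = 1/(572 - 2805) = 1/(-2233) = -1/2233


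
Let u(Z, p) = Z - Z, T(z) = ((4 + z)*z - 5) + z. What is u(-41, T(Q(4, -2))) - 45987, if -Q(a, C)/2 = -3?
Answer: -45987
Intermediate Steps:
Q(a, C) = 6 (Q(a, C) = -2*(-3) = 6)
T(z) = -5 + z + z*(4 + z) (T(z) = (z*(4 + z) - 5) + z = (-5 + z*(4 + z)) + z = -5 + z + z*(4 + z))
u(Z, p) = 0
u(-41, T(Q(4, -2))) - 45987 = 0 - 45987 = -45987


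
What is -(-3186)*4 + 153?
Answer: 12897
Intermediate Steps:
-(-3186)*4 + 153 = -118*(-108) + 153 = 12744 + 153 = 12897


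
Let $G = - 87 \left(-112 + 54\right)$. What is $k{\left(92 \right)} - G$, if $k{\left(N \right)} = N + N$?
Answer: $-4862$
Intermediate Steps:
$G = 5046$ ($G = \left(-87\right) \left(-58\right) = 5046$)
$k{\left(N \right)} = 2 N$
$k{\left(92 \right)} - G = 2 \cdot 92 - 5046 = 184 - 5046 = -4862$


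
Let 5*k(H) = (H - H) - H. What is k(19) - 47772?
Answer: -238879/5 ≈ -47776.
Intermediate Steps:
k(H) = -H/5 (k(H) = ((H - H) - H)/5 = (0 - H)/5 = (-H)/5 = -H/5)
k(19) - 47772 = -1/5*19 - 47772 = -19/5 - 47772 = -238879/5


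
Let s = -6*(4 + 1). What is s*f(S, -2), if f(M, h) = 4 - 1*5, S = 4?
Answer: 30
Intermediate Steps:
f(M, h) = -1 (f(M, h) = 4 - 5 = -1)
s = -30 (s = -6*5 = -30)
s*f(S, -2) = -30*(-1) = 30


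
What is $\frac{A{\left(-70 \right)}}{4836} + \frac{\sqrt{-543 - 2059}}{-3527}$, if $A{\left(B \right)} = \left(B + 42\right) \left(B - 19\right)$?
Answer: $\frac{623}{1209} - \frac{i \sqrt{2602}}{3527} \approx 0.5153 - 0.014463 i$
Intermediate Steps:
$A{\left(B \right)} = \left(-19 + B\right) \left(42 + B\right)$ ($A{\left(B \right)} = \left(42 + B\right) \left(-19 + B\right) = \left(-19 + B\right) \left(42 + B\right)$)
$\frac{A{\left(-70 \right)}}{4836} + \frac{\sqrt{-543 - 2059}}{-3527} = \frac{-798 + \left(-70\right)^{2} + 23 \left(-70\right)}{4836} + \frac{\sqrt{-543 - 2059}}{-3527} = \left(-798 + 4900 - 1610\right) \frac{1}{4836} + \sqrt{-2602} \left(- \frac{1}{3527}\right) = 2492 \cdot \frac{1}{4836} + i \sqrt{2602} \left(- \frac{1}{3527}\right) = \frac{623}{1209} - \frac{i \sqrt{2602}}{3527}$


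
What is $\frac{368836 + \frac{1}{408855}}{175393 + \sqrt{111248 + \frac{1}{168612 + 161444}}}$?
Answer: $\frac{8729764043182416414248}{4151259550896720653025} - \frac{301600885562 \sqrt{3029754818820946}}{4151259550896720653025} \approx 2.0989$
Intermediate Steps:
$\frac{368836 + \frac{1}{408855}}{175393 + \sqrt{111248 + \frac{1}{168612 + 161444}}} = \frac{368836 + \frac{1}{408855}}{175393 + \sqrt{111248 + \frac{1}{330056}}} = \frac{150800442781}{408855 \left(175393 + \sqrt{111248 + \frac{1}{330056}}\right)} = \frac{150800442781}{408855 \left(175393 + \sqrt{\frac{36718069889}{330056}}\right)} = \frac{150800442781}{408855 \left(175393 + \frac{\sqrt{3029754818820946}}{165028}\right)}$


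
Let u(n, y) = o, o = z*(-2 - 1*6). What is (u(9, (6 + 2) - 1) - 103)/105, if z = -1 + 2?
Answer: -37/35 ≈ -1.0571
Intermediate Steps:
z = 1
o = -8 (o = 1*(-2 - 1*6) = 1*(-2 - 6) = 1*(-8) = -8)
u(n, y) = -8
(u(9, (6 + 2) - 1) - 103)/105 = (-8 - 103)/105 = (1/105)*(-111) = -37/35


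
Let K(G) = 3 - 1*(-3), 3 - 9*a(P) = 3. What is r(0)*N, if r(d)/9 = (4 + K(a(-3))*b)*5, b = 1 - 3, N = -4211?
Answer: 1515960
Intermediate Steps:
a(P) = 0 (a(P) = ⅓ - ⅑*3 = ⅓ - ⅓ = 0)
b = -2
K(G) = 6 (K(G) = 3 + 3 = 6)
r(d) = -360 (r(d) = 9*((4 + 6*(-2))*5) = 9*((4 - 12)*5) = 9*(-8*5) = 9*(-40) = -360)
r(0)*N = -360*(-4211) = 1515960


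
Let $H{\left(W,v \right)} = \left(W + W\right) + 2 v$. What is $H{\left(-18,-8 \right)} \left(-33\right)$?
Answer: $1716$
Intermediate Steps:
$H{\left(W,v \right)} = 2 W + 2 v$
$H{\left(-18,-8 \right)} \left(-33\right) = \left(2 \left(-18\right) + 2 \left(-8\right)\right) \left(-33\right) = \left(-36 - 16\right) \left(-33\right) = \left(-52\right) \left(-33\right) = 1716$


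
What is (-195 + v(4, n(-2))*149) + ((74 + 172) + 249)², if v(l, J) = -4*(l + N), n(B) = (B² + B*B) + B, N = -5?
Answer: 245426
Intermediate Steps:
n(B) = B + 2*B² (n(B) = (B² + B²) + B = 2*B² + B = B + 2*B²)
v(l, J) = 20 - 4*l (v(l, J) = -4*(l - 5) = -4*(-5 + l) = 20 - 4*l)
(-195 + v(4, n(-2))*149) + ((74 + 172) + 249)² = (-195 + (20 - 4*4)*149) + ((74 + 172) + 249)² = (-195 + (20 - 16)*149) + (246 + 249)² = (-195 + 4*149) + 495² = (-195 + 596) + 245025 = 401 + 245025 = 245426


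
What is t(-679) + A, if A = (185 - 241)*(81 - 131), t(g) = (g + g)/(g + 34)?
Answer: 1807358/645 ≈ 2802.1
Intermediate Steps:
t(g) = 2*g/(34 + g) (t(g) = (2*g)/(34 + g) = 2*g/(34 + g))
A = 2800 (A = -56*(-50) = 2800)
t(-679) + A = 2*(-679)/(34 - 679) + 2800 = 2*(-679)/(-645) + 2800 = 2*(-679)*(-1/645) + 2800 = 1358/645 + 2800 = 1807358/645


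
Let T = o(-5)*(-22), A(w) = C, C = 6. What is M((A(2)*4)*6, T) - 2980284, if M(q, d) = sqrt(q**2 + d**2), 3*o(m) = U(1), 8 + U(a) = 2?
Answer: -2980284 + 4*sqrt(1417) ≈ -2.9801e+6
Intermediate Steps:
U(a) = -6 (U(a) = -8 + 2 = -6)
o(m) = -2 (o(m) = (1/3)*(-6) = -2)
A(w) = 6
T = 44 (T = -2*(-22) = 44)
M(q, d) = sqrt(d**2 + q**2)
M((A(2)*4)*6, T) - 2980284 = sqrt(44**2 + ((6*4)*6)**2) - 2980284 = sqrt(1936 + (24*6)**2) - 2980284 = sqrt(1936 + 144**2) - 2980284 = sqrt(1936 + 20736) - 2980284 = sqrt(22672) - 2980284 = 4*sqrt(1417) - 2980284 = -2980284 + 4*sqrt(1417)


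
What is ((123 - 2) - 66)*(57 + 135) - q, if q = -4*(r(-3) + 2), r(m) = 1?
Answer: 10572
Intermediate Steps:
q = -12 (q = -4*(1 + 2) = -4*3 = -12)
((123 - 2) - 66)*(57 + 135) - q = ((123 - 2) - 66)*(57 + 135) - 1*(-12) = (121 - 66)*192 + 12 = 55*192 + 12 = 10560 + 12 = 10572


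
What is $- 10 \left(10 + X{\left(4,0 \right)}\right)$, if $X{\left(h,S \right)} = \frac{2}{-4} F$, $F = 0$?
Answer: $-100$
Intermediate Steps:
$X{\left(h,S \right)} = 0$ ($X{\left(h,S \right)} = \frac{2}{-4} \cdot 0 = 2 \left(- \frac{1}{4}\right) 0 = \left(- \frac{1}{2}\right) 0 = 0$)
$- 10 \left(10 + X{\left(4,0 \right)}\right) = - 10 \left(10 + 0\right) = \left(-10\right) 10 = -100$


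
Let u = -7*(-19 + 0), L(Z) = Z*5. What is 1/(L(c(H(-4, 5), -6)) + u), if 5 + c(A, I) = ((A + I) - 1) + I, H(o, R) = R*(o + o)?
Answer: -1/157 ≈ -0.0063694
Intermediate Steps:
H(o, R) = 2*R*o (H(o, R) = R*(2*o) = 2*R*o)
c(A, I) = -6 + A + 2*I (c(A, I) = -5 + (((A + I) - 1) + I) = -5 + ((-1 + A + I) + I) = -5 + (-1 + A + 2*I) = -6 + A + 2*I)
L(Z) = 5*Z
u = 133 (u = -7*(-19) = 133)
1/(L(c(H(-4, 5), -6)) + u) = 1/(5*(-6 + 2*5*(-4) + 2*(-6)) + 133) = 1/(5*(-6 - 40 - 12) + 133) = 1/(5*(-58) + 133) = 1/(-290 + 133) = 1/(-157) = -1/157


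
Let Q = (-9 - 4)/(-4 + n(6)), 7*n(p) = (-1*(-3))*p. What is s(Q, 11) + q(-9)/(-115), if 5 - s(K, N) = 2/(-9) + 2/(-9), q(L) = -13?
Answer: 5752/1035 ≈ 5.5575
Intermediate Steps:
n(p) = 3*p/7 (n(p) = ((-1*(-3))*p)/7 = (3*p)/7 = 3*p/7)
Q = 91/10 (Q = (-9 - 4)/(-4 + (3/7)*6) = -13/(-4 + 18/7) = -13/(-10/7) = -13*(-7/10) = 91/10 ≈ 9.1000)
s(K, N) = 49/9 (s(K, N) = 5 - (2/(-9) + 2/(-9)) = 5 - (2*(-⅑) + 2*(-⅑)) = 5 - (-2/9 - 2/9) = 5 - 1*(-4/9) = 5 + 4/9 = 49/9)
s(Q, 11) + q(-9)/(-115) = 49/9 - 13/(-115) = 49/9 - 13*(-1/115) = 49/9 + 13/115 = 5752/1035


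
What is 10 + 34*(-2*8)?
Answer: -534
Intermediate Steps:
10 + 34*(-2*8) = 10 + 34*(-16) = 10 - 544 = -534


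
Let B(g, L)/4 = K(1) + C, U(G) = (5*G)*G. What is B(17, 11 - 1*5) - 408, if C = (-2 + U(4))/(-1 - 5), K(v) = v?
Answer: -456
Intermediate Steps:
U(G) = 5*G²
C = -13 (C = (-2 + 5*4²)/(-1 - 5) = (-2 + 5*16)/(-6) = (-2 + 80)*(-⅙) = 78*(-⅙) = -13)
B(g, L) = -48 (B(g, L) = 4*(1 - 13) = 4*(-12) = -48)
B(17, 11 - 1*5) - 408 = -48 - 408 = -456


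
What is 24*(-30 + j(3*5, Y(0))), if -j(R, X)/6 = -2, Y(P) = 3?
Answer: -432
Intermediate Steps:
j(R, X) = 12 (j(R, X) = -6*(-2) = 12)
24*(-30 + j(3*5, Y(0))) = 24*(-30 + 12) = 24*(-18) = -432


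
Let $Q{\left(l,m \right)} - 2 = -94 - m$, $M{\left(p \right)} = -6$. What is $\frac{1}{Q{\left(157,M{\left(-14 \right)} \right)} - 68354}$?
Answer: $- \frac{1}{68440} \approx -1.4611 \cdot 10^{-5}$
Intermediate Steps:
$Q{\left(l,m \right)} = -92 - m$ ($Q{\left(l,m \right)} = 2 - \left(94 + m\right) = -92 - m$)
$\frac{1}{Q{\left(157,M{\left(-14 \right)} \right)} - 68354} = \frac{1}{\left(-92 - -6\right) - 68354} = \frac{1}{\left(-92 + 6\right) - 68354} = \frac{1}{-86 - 68354} = \frac{1}{-68440} = - \frac{1}{68440}$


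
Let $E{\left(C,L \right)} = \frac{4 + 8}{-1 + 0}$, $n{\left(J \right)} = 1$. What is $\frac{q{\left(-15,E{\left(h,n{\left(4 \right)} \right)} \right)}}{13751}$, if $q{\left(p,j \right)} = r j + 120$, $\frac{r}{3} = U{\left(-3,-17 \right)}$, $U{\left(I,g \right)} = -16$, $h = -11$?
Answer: $\frac{696}{13751} \approx 0.050614$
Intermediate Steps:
$r = -48$ ($r = 3 \left(-16\right) = -48$)
$E{\left(C,L \right)} = -12$ ($E{\left(C,L \right)} = \frac{12}{-1} = 12 \left(-1\right) = -12$)
$q{\left(p,j \right)} = 120 - 48 j$ ($q{\left(p,j \right)} = - 48 j + 120 = 120 - 48 j$)
$\frac{q{\left(-15,E{\left(h,n{\left(4 \right)} \right)} \right)}}{13751} = \frac{120 - -576}{13751} = \left(120 + 576\right) \frac{1}{13751} = 696 \cdot \frac{1}{13751} = \frac{696}{13751}$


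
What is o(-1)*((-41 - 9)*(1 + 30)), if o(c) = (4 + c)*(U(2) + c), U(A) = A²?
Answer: -13950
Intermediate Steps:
o(c) = (4 + c)² (o(c) = (4 + c)*(2² + c) = (4 + c)*(4 + c) = (4 + c)²)
o(-1)*((-41 - 9)*(1 + 30)) = (16 + (-1)² + 8*(-1))*((-41 - 9)*(1 + 30)) = (16 + 1 - 8)*(-50*31) = 9*(-1550) = -13950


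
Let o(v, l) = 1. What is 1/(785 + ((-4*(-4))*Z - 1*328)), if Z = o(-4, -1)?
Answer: 1/473 ≈ 0.0021142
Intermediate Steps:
Z = 1
1/(785 + ((-4*(-4))*Z - 1*328)) = 1/(785 + (-4*(-4)*1 - 1*328)) = 1/(785 + (16*1 - 328)) = 1/(785 + (16 - 328)) = 1/(785 - 312) = 1/473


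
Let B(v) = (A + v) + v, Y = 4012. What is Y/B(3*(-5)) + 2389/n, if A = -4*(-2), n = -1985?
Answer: -4008189/21835 ≈ -183.57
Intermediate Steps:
A = 8
B(v) = 8 + 2*v (B(v) = (8 + v) + v = 8 + 2*v)
Y/B(3*(-5)) + 2389/n = 4012/(8 + 2*(3*(-5))) + 2389/(-1985) = 4012/(8 + 2*(-15)) + 2389*(-1/1985) = 4012/(8 - 30) - 2389/1985 = 4012/(-22) - 2389/1985 = 4012*(-1/22) - 2389/1985 = -2006/11 - 2389/1985 = -4008189/21835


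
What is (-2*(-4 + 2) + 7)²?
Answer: 121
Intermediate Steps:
(-2*(-4 + 2) + 7)² = (-2*(-2) + 7)² = (4 + 7)² = 11² = 121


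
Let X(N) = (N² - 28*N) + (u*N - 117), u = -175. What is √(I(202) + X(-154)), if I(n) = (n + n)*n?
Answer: √136469 ≈ 369.42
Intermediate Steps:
X(N) = -117 + N² - 203*N (X(N) = (N² - 28*N) + (-175*N - 117) = (N² - 28*N) + (-117 - 175*N) = -117 + N² - 203*N)
I(n) = 2*n² (I(n) = (2*n)*n = 2*n²)
√(I(202) + X(-154)) = √(2*202² + (-117 + (-154)² - 203*(-154))) = √(2*40804 + (-117 + 23716 + 31262)) = √(81608 + 54861) = √136469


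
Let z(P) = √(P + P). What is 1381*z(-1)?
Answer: 1381*I*√2 ≈ 1953.0*I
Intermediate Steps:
z(P) = √2*√P (z(P) = √(2*P) = √2*√P)
1381*z(-1) = 1381*(√2*√(-1)) = 1381*(√2*I) = 1381*(I*√2) = 1381*I*√2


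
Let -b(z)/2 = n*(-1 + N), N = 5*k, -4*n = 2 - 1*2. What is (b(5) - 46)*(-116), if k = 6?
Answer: 5336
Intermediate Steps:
n = 0 (n = -(2 - 1*2)/4 = -(2 - 2)/4 = -¼*0 = 0)
N = 30 (N = 5*6 = 30)
b(z) = 0 (b(z) = -0*(-1 + 30) = -0*29 = -2*0 = 0)
(b(5) - 46)*(-116) = (0 - 46)*(-116) = -46*(-116) = 5336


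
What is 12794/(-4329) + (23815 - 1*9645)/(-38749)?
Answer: -557096636/167744421 ≈ -3.3211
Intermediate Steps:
12794/(-4329) + (23815 - 1*9645)/(-38749) = 12794*(-1/4329) + (23815 - 9645)*(-1/38749) = -12794/4329 + 14170*(-1/38749) = -12794/4329 - 14170/38749 = -557096636/167744421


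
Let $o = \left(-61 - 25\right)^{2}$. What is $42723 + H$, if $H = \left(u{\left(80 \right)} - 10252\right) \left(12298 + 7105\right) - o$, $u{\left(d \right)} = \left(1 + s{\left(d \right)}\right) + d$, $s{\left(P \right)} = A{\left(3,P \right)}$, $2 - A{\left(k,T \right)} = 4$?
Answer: $-197351392$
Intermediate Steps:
$A{\left(k,T \right)} = -2$ ($A{\left(k,T \right)} = 2 - 4 = -2$)
$s{\left(P \right)} = -2$
$u{\left(d \right)} = -1 + d$ ($u{\left(d \right)} = \left(1 - 2\right) + d = -1 + d$)
$o = 7396$ ($o = \left(-86\right)^{2} = 7396$)
$H = -197394115$ ($H = \left(\left(-1 + 80\right) - 10252\right) \left(12298 + 7105\right) - 7396 = \left(79 - 10252\right) 19403 - 7396 = \left(-10173\right) 19403 - 7396 = -197386719 - 7396 = -197394115$)
$42723 + H = 42723 - 197394115 = -197351392$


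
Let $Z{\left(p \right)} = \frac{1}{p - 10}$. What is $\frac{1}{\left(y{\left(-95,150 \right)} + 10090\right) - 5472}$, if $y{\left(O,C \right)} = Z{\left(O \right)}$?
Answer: $\frac{105}{484889} \approx 0.00021654$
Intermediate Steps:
$Z{\left(p \right)} = \frac{1}{-10 + p}$
$y{\left(O,C \right)} = \frac{1}{-10 + O}$
$\frac{1}{\left(y{\left(-95,150 \right)} + 10090\right) - 5472} = \frac{1}{\left(\frac{1}{-10 - 95} + 10090\right) - 5472} = \frac{1}{\left(\frac{1}{-105} + 10090\right) - 5472} = \frac{1}{\left(- \frac{1}{105} + 10090\right) - 5472} = \frac{1}{\frac{1059449}{105} - 5472} = \frac{1}{\frac{484889}{105}} = \frac{105}{484889}$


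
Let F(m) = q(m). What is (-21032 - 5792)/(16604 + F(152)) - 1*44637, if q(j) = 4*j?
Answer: -192079717/4303 ≈ -44639.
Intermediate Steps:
F(m) = 4*m
(-21032 - 5792)/(16604 + F(152)) - 1*44637 = (-21032 - 5792)/(16604 + 4*152) - 1*44637 = -26824/(16604 + 608) - 44637 = -26824/17212 - 44637 = -26824*1/17212 - 44637 = -6706/4303 - 44637 = -192079717/4303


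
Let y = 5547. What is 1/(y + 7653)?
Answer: 1/13200 ≈ 7.5758e-5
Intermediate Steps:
1/(y + 7653) = 1/(5547 + 7653) = 1/13200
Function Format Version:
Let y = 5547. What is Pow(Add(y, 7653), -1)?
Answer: Rational(1, 13200) ≈ 7.5758e-5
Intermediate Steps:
Pow(Add(y, 7653), -1) = Pow(Add(5547, 7653), -1) = Pow(13200, -1) = Rational(1, 13200)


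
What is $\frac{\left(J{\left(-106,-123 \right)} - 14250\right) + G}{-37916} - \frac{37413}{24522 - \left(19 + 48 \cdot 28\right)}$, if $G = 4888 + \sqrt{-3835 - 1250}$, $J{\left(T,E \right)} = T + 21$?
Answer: $- \frac{1199768235}{878096644} - \frac{3 i \sqrt{565}}{37916} \approx -1.3663 - 0.0018807 i$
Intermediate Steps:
$J{\left(T,E \right)} = 21 + T$
$G = 4888 + 3 i \sqrt{565}$ ($G = 4888 + \sqrt{-5085} = 4888 + 3 i \sqrt{565} \approx 4888.0 + 71.309 i$)
$\frac{\left(J{\left(-106,-123 \right)} - 14250\right) + G}{-37916} - \frac{37413}{24522 - \left(19 + 48 \cdot 28\right)} = \frac{\left(\left(21 - 106\right) - 14250\right) + \left(4888 + 3 i \sqrt{565}\right)}{-37916} - \frac{37413}{24522 - \left(19 + 48 \cdot 28\right)} = \left(\left(-85 - 14250\right) + \left(4888 + 3 i \sqrt{565}\right)\right) \left(- \frac{1}{37916}\right) - \frac{37413}{24522 - \left(19 + 1344\right)} = \left(-14335 + \left(4888 + 3 i \sqrt{565}\right)\right) \left(- \frac{1}{37916}\right) - \frac{37413}{24522 - 1363} = \left(-9447 + 3 i \sqrt{565}\right) \left(- \frac{1}{37916}\right) - \frac{37413}{24522 - 1363} = \left(\frac{9447}{37916} - \frac{3 i \sqrt{565}}{37916}\right) - \frac{37413}{23159} = - \frac{1199768235}{878096644} - \frac{3 i \sqrt{565}}{37916}$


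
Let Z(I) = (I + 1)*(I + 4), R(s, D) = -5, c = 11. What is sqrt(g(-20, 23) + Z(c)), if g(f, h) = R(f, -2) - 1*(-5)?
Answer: 6*sqrt(5) ≈ 13.416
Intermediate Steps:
g(f, h) = 0 (g(f, h) = -5 - 1*(-5) = -5 + 5 = 0)
Z(I) = (1 + I)*(4 + I)
sqrt(g(-20, 23) + Z(c)) = sqrt(0 + (4 + 11**2 + 5*11)) = sqrt(0 + (4 + 121 + 55)) = sqrt(0 + 180) = sqrt(180) = 6*sqrt(5)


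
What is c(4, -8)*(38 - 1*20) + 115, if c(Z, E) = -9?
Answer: -47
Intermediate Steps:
c(4, -8)*(38 - 1*20) + 115 = -9*(38 - 1*20) + 115 = -9*(38 - 20) + 115 = -9*18 + 115 = -162 + 115 = -47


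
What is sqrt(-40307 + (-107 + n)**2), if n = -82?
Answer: I*sqrt(4586) ≈ 67.72*I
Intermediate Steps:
sqrt(-40307 + (-107 + n)**2) = sqrt(-40307 + (-107 - 82)**2) = sqrt(-40307 + (-189)**2) = sqrt(-40307 + 35721) = sqrt(-4586) = I*sqrt(4586)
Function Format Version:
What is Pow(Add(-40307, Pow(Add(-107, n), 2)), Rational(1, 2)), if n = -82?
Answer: Mul(I, Pow(4586, Rational(1, 2))) ≈ Mul(67.720, I)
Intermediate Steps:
Pow(Add(-40307, Pow(Add(-107, n), 2)), Rational(1, 2)) = Pow(Add(-40307, Pow(Add(-107, -82), 2)), Rational(1, 2)) = Pow(Add(-40307, Pow(-189, 2)), Rational(1, 2)) = Pow(Add(-40307, 35721), Rational(1, 2)) = Pow(-4586, Rational(1, 2)) = Mul(I, Pow(4586, Rational(1, 2)))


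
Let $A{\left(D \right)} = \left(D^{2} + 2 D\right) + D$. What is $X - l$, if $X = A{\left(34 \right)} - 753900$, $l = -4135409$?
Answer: $3382767$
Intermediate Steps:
$A{\left(D \right)} = D^{2} + 3 D$
$X = -752642$ ($X = 34 \left(3 + 34\right) - 753900 = 34 \cdot 37 - 753900 = 1258 - 753900 = -752642$)
$X - l = -752642 - -4135409 = -752642 + 4135409 = 3382767$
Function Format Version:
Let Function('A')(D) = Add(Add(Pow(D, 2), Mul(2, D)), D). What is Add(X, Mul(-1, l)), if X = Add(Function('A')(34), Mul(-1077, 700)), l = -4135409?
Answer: 3382767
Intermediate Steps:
Function('A')(D) = Add(Pow(D, 2), Mul(3, D))
X = -752642 (X = Add(Mul(34, Add(3, 34)), Mul(-1077, 700)) = Add(Mul(34, 37), -753900) = Add(1258, -753900) = -752642)
Add(X, Mul(-1, l)) = Add(-752642, Mul(-1, -4135409)) = Add(-752642, 4135409) = 3382767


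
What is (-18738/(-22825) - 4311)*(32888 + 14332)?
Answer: -929099180628/4565 ≈ -2.0353e+8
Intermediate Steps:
(-18738/(-22825) - 4311)*(32888 + 14332) = (-18738*(-1/22825) - 4311)*47220 = (18738/22825 - 4311)*47220 = -98379837/22825*47220 = -929099180628/4565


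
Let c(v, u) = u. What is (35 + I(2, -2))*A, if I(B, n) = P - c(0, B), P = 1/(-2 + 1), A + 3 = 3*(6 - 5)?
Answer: 0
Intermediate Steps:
A = 0 (A = -3 + 3*(6 - 5) = -3 + 3*1 = -3 + 3 = 0)
P = -1 (P = 1/(-1) = -1)
I(B, n) = -1 - B
(35 + I(2, -2))*A = (35 + (-1 - 1*2))*0 = (35 + (-1 - 2))*0 = (35 - 3)*0 = 32*0 = 0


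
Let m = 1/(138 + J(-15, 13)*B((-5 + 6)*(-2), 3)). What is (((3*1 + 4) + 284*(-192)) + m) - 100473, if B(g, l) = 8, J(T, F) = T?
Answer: -2789891/18 ≈ -1.5499e+5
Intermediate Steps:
m = 1/18 (m = 1/(138 - 15*8) = 1/(138 - 120) = 1/18 ≈ 0.055556)
(((3*1 + 4) + 284*(-192)) + m) - 100473 = (((3*1 + 4) + 284*(-192)) + 1/18) - 100473 = (((3 + 4) - 54528) + 1/18) - 100473 = ((7 - 54528) + 1/18) - 100473 = (-54521 + 1/18) - 100473 = -981377/18 - 100473 = -2789891/18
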